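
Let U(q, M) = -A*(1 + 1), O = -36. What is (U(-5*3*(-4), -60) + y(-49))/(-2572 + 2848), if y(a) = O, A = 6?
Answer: -4/23 ≈ -0.17391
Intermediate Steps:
y(a) = -36
U(q, M) = -12 (U(q, M) = -6*(1 + 1) = -6*2 = -1*12 = -12)
(U(-5*3*(-4), -60) + y(-49))/(-2572 + 2848) = (-12 - 36)/(-2572 + 2848) = -48/276 = -48*1/276 = -4/23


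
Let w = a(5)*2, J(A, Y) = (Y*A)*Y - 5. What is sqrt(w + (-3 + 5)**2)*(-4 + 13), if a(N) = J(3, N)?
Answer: 108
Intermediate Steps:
J(A, Y) = -5 + A*Y**2 (J(A, Y) = (A*Y)*Y - 5 = A*Y**2 - 5 = -5 + A*Y**2)
a(N) = -5 + 3*N**2
w = 140 (w = (-5 + 3*5**2)*2 = (-5 + 3*25)*2 = (-5 + 75)*2 = 70*2 = 140)
sqrt(w + (-3 + 5)**2)*(-4 + 13) = sqrt(140 + (-3 + 5)**2)*(-4 + 13) = sqrt(140 + 2**2)*9 = sqrt(140 + 4)*9 = sqrt(144)*9 = 12*9 = 108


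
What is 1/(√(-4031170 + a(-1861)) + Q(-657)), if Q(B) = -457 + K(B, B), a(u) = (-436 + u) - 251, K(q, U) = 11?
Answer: -223/2116317 - I*√4033718/4232634 ≈ -0.00010537 - 0.00047451*I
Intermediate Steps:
a(u) = -687 + u
Q(B) = -446 (Q(B) = -457 + 11 = -446)
1/(√(-4031170 + a(-1861)) + Q(-657)) = 1/(√(-4031170 + (-687 - 1861)) - 446) = 1/(√(-4031170 - 2548) - 446) = 1/(√(-4033718) - 446) = 1/(I*√4033718 - 446) = 1/(-446 + I*√4033718)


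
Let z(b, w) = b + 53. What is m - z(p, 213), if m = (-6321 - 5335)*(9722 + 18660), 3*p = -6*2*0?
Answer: -330820645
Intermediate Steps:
p = 0 (p = (-6*2*0)/3 = (-12*0)/3 = (1/3)*0 = 0)
m = -330820592 (m = -11656*28382 = -330820592)
z(b, w) = 53 + b
m - z(p, 213) = -330820592 - (53 + 0) = -330820592 - 1*53 = -330820592 - 53 = -330820645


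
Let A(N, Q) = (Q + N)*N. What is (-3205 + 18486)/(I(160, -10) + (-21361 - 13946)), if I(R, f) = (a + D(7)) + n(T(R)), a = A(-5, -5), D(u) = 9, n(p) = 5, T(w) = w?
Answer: -15281/35243 ≈ -0.43359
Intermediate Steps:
A(N, Q) = N*(N + Q) (A(N, Q) = (N + Q)*N = N*(N + Q))
a = 50 (a = -5*(-5 - 5) = -5*(-10) = 50)
I(R, f) = 64 (I(R, f) = (50 + 9) + 5 = 59 + 5 = 64)
(-3205 + 18486)/(I(160, -10) + (-21361 - 13946)) = (-3205 + 18486)/(64 + (-21361 - 13946)) = 15281/(64 - 35307) = 15281/(-35243) = 15281*(-1/35243) = -15281/35243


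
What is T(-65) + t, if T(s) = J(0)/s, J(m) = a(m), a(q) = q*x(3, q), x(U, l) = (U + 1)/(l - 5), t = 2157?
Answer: 2157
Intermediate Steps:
x(U, l) = (1 + U)/(-5 + l)
a(q) = 4*q/(-5 + q) (a(q) = q*((1 + 3)/(-5 + q)) = q*(4/(-5 + q)) = 4*q/(-5 + q))
J(m) = 4*m/(-5 + m)
T(s) = 0 (T(s) = (4*0/(-5 + 0))/s = (4*0/(-5))/s = (4*0*(-⅕))/s = 0/s = 0)
T(-65) + t = 0 + 2157 = 2157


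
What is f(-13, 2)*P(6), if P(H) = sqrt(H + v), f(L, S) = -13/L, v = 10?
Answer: 4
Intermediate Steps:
P(H) = sqrt(10 + H) (P(H) = sqrt(H + 10) = sqrt(10 + H))
f(-13, 2)*P(6) = (-13/(-13))*sqrt(10 + 6) = (-13*(-1/13))*sqrt(16) = 1*4 = 4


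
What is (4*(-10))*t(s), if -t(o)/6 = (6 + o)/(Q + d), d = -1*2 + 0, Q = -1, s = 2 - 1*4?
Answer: -320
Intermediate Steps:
s = -2 (s = 2 - 4 = -2)
d = -2 (d = -2 + 0 = -2)
t(o) = 12 + 2*o (t(o) = -6*(6 + o)/(-1 - 2) = -6*(6 + o)/(-3) = -6*(6 + o)*(-1)/3 = -6*(-2 - o/3) = 12 + 2*o)
(4*(-10))*t(s) = (4*(-10))*(12 + 2*(-2)) = -40*(12 - 4) = -40*8 = -320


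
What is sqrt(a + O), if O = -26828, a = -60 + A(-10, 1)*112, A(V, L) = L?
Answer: 2*I*sqrt(6694) ≈ 163.63*I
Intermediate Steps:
a = 52 (a = -60 + 1*112 = -60 + 112 = 52)
sqrt(a + O) = sqrt(52 - 26828) = sqrt(-26776) = 2*I*sqrt(6694)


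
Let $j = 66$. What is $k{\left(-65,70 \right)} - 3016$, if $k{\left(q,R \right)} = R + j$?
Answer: $-2880$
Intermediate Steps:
$k{\left(q,R \right)} = 66 + R$ ($k{\left(q,R \right)} = R + 66 = 66 + R$)
$k{\left(-65,70 \right)} - 3016 = \left(66 + 70\right) - 3016 = 136 - 3016 = -2880$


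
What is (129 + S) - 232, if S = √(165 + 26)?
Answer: -103 + √191 ≈ -89.180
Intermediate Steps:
S = √191 ≈ 13.820
(129 + S) - 232 = (129 + √191) - 232 = -103 + √191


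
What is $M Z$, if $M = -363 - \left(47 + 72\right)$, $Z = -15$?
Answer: $7230$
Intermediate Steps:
$M = -482$ ($M = -363 - 119 = -482$)
$M Z = \left(-482\right) \left(-15\right) = 7230$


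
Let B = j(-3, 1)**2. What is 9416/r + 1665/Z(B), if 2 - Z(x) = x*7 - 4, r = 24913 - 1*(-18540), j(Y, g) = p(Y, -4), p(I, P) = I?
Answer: -1259869/43453 ≈ -28.994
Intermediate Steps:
j(Y, g) = Y
B = 9 (B = (-3)**2 = 9)
r = 43453 (r = 24913 + 18540 = 43453)
Z(x) = 6 - 7*x (Z(x) = 2 - (x*7 - 4) = 2 - (7*x - 4) = 2 - (-4 + 7*x) = 2 + (4 - 7*x) = 6 - 7*x)
9416/r + 1665/Z(B) = 9416/43453 + 1665/(6 - 7*9) = 9416*(1/43453) + 1665/(6 - 63) = 9416/43453 + 1665/(-57) = 9416/43453 + 1665*(-1/57) = 9416/43453 - 555/19 = -1259869/43453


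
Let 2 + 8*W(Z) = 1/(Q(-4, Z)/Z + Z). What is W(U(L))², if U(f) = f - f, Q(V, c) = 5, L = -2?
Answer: 1/16 ≈ 0.062500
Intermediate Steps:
U(f) = 0
W(Z) = -¼ + 1/(8*(Z + 5/Z)) (W(Z) = -¼ + 1/(8*(5/Z + Z)) = -¼ + 1/(8*(Z + 5/Z)))
W(U(L))² = ((-10 + 0 - 2*0²)/(8*(5 + 0²)))² = ((-10 + 0 - 2*0)/(8*(5 + 0)))² = ((⅛)*(-10 + 0 + 0)/5)² = ((⅛)*(⅕)*(-10))² = (-¼)² = 1/16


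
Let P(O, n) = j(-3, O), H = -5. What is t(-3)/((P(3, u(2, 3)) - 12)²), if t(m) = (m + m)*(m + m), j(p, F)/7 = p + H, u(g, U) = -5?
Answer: 9/1156 ≈ 0.0077855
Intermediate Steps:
j(p, F) = -35 + 7*p (j(p, F) = 7*(p - 5) = 7*(-5 + p) = -35 + 7*p)
P(O, n) = -56 (P(O, n) = -35 + 7*(-3) = -35 - 21 = -56)
t(m) = 4*m² (t(m) = (2*m)*(2*m) = 4*m²)
t(-3)/((P(3, u(2, 3)) - 12)²) = (4*(-3)²)/((-56 - 12)²) = (4*9)/((-68)²) = 36/4624 = 36*(1/4624) = 9/1156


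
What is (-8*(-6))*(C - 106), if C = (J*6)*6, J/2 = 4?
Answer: 8736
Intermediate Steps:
J = 8 (J = 2*4 = 8)
C = 288 (C = (8*6)*6 = 48*6 = 288)
(-8*(-6))*(C - 106) = (-8*(-6))*(288 - 106) = 48*182 = 8736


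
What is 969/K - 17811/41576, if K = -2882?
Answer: -45809223/59911016 ≈ -0.76462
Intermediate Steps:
969/K - 17811/41576 = 969/(-2882) - 17811/41576 = 969*(-1/2882) - 17811*1/41576 = -969/2882 - 17811/41576 = -45809223/59911016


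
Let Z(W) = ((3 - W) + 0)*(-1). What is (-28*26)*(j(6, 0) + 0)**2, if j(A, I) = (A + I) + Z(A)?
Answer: -58968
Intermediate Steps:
Z(W) = -3 + W (Z(W) = (3 - W)*(-1) = -3 + W)
j(A, I) = -3 + I + 2*A (j(A, I) = (A + I) + (-3 + A) = -3 + I + 2*A)
(-28*26)*(j(6, 0) + 0)**2 = (-28*26)*((-3 + 0 + 2*6) + 0)**2 = -728*((-3 + 0 + 12) + 0)**2 = -728*(9 + 0)**2 = -728*9**2 = -728*81 = -58968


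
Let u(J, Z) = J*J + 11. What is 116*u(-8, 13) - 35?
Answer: 8665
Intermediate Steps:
u(J, Z) = 11 + J**2 (u(J, Z) = J**2 + 11 = 11 + J**2)
116*u(-8, 13) - 35 = 116*(11 + (-8)**2) - 35 = 116*(11 + 64) - 35 = 116*75 - 35 = 8700 - 35 = 8665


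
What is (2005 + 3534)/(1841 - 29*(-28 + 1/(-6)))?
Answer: 33234/15947 ≈ 2.0840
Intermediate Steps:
(2005 + 3534)/(1841 - 29*(-28 + 1/(-6))) = 5539/(1841 - 29*(-28 - ⅙)) = 5539/(1841 - 29*(-169/6)) = 5539/(1841 + 4901/6) = 5539/(15947/6) = 5539*(6/15947) = 33234/15947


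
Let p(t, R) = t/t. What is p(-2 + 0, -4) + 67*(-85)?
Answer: -5694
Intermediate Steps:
p(t, R) = 1
p(-2 + 0, -4) + 67*(-85) = 1 + 67*(-85) = 1 - 5695 = -5694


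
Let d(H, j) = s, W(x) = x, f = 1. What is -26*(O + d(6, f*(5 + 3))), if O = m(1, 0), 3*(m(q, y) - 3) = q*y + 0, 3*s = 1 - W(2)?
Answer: -208/3 ≈ -69.333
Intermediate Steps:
s = -⅓ (s = (1 - 1*2)/3 = (1 - 2)/3 = (⅓)*(-1) = -⅓ ≈ -0.33333)
m(q, y) = 3 + q*y/3 (m(q, y) = 3 + (q*y + 0)/3 = 3 + (q*y)/3 = 3 + q*y/3)
d(H, j) = -⅓
O = 3 (O = 3 + (⅓)*1*0 = 3 + 0 = 3)
-26*(O + d(6, f*(5 + 3))) = -26*(3 - ⅓) = -26*8/3 = -208/3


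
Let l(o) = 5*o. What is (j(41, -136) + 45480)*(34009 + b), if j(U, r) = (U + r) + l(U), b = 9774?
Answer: 1996066970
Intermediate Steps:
j(U, r) = r + 6*U (j(U, r) = (U + r) + 5*U = r + 6*U)
(j(41, -136) + 45480)*(34009 + b) = ((-136 + 6*41) + 45480)*(34009 + 9774) = ((-136 + 246) + 45480)*43783 = (110 + 45480)*43783 = 45590*43783 = 1996066970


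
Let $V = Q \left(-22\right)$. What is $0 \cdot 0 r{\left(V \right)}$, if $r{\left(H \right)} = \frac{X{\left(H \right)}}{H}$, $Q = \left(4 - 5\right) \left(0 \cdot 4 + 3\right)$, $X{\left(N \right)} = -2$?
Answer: $0$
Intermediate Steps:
$Q = -3$ ($Q = - (0 + 3) = \left(-1\right) 3 = -3$)
$V = 66$ ($V = \left(-3\right) \left(-22\right) = 66$)
$r{\left(H \right)} = - \frac{2}{H}$
$0 \cdot 0 r{\left(V \right)} = 0 \cdot 0 \left(- \frac{2}{66}\right) = 0 \left(\left(-2\right) \frac{1}{66}\right) = 0 \left(- \frac{1}{33}\right) = 0$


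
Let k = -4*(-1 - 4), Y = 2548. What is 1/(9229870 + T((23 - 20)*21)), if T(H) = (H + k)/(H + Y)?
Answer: 2611/24099190653 ≈ 1.0834e-7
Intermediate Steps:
k = 20 (k = -4*(-5) = 20)
T(H) = (20 + H)/(2548 + H) (T(H) = (H + 20)/(H + 2548) = (20 + H)/(2548 + H))
1/(9229870 + T((23 - 20)*21)) = 1/(9229870 + (20 + (23 - 20)*21)/(2548 + (23 - 20)*21)) = 1/(9229870 + (20 + 3*21)/(2548 + 3*21)) = 1/(9229870 + (20 + 63)/(2548 + 63)) = 1/(9229870 + 83/2611) = 1/(24099190653/2611) = 2611/24099190653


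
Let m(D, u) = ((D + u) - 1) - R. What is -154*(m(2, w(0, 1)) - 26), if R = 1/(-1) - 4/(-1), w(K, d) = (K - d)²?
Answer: 4158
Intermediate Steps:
R = 3 (R = 1*(-1) - 4*(-1) = -1 + 4 = 3)
m(D, u) = -4 + D + u (m(D, u) = ((D + u) - 1) - 1*3 = (-1 + D + u) - 3 = -4 + D + u)
-154*(m(2, w(0, 1)) - 26) = -154*((-4 + 2 + (0 - 1*1)²) - 26) = -154*((-4 + 2 + (0 - 1)²) - 26) = -154*((-4 + 2 + (-1)²) - 26) = -154*((-4 + 2 + 1) - 26) = -154*(-1 - 26) = -154*(-27) = 4158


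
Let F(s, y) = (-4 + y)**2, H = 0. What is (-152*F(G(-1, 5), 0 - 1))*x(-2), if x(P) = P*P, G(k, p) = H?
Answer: -15200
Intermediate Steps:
G(k, p) = 0
x(P) = P**2
(-152*F(G(-1, 5), 0 - 1))*x(-2) = -152*(-4 + (0 - 1))**2*(-2)**2 = -152*(-4 - 1)**2*4 = -152*(-5)**2*4 = -152*25*4 = -3800*4 = -15200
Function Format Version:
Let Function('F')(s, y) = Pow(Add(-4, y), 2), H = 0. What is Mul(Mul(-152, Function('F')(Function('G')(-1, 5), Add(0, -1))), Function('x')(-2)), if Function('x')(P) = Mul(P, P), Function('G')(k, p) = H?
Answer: -15200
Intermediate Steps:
Function('G')(k, p) = 0
Function('x')(P) = Pow(P, 2)
Mul(Mul(-152, Function('F')(Function('G')(-1, 5), Add(0, -1))), Function('x')(-2)) = Mul(Mul(-152, Pow(Add(-4, Add(0, -1)), 2)), Pow(-2, 2)) = Mul(Mul(-152, Pow(Add(-4, -1), 2)), 4) = Mul(Mul(-152, Pow(-5, 2)), 4) = Mul(Mul(-152, 25), 4) = Mul(-3800, 4) = -15200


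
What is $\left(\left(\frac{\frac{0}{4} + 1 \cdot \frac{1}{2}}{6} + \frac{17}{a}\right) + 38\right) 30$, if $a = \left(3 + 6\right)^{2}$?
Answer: $\frac{62035}{54} \approx 1148.8$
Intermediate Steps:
$a = 81$ ($a = 9^{2} = 81$)
$\left(\left(\frac{\frac{0}{4} + 1 \cdot \frac{1}{2}}{6} + \frac{17}{a}\right) + 38\right) 30 = \left(\left(\frac{\frac{0}{4} + 1 \cdot \frac{1}{2}}{6} + \frac{17}{81}\right) + 38\right) 30 = \left(\left(\left(0 \cdot \frac{1}{4} + 1 \cdot \frac{1}{2}\right) \frac{1}{6} + 17 \cdot \frac{1}{81}\right) + 38\right) 30 = \left(\left(\left(0 + \frac{1}{2}\right) \frac{1}{6} + \frac{17}{81}\right) + 38\right) 30 = \left(\left(\frac{1}{2} \cdot \frac{1}{6} + \frac{17}{81}\right) + 38\right) 30 = \left(\left(\frac{1}{12} + \frac{17}{81}\right) + 38\right) 30 = \left(\frac{95}{324} + 38\right) 30 = \frac{12407}{324} \cdot 30 = \frac{62035}{54}$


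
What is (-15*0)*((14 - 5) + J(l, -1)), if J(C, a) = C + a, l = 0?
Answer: 0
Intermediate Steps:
(-15*0)*((14 - 5) + J(l, -1)) = (-15*0)*((14 - 5) + (0 - 1)) = 0*(9 - 1) = 0*8 = 0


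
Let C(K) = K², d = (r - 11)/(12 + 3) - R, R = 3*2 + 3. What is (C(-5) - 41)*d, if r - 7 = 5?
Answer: 2144/15 ≈ 142.93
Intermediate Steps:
r = 12 (r = 7 + 5 = 12)
R = 9 (R = 6 + 3 = 9)
d = -134/15 (d = (12 - 11)/(12 + 3) - 1*9 = 1/15 - 9 = -134/15 ≈ -8.9333)
(C(-5) - 41)*d = ((-5)² - 41)*(-134/15) = (25 - 41)*(-134/15) = -16*(-134/15) = 2144/15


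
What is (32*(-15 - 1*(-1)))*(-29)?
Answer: 12992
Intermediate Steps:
(32*(-15 - 1*(-1)))*(-29) = (32*(-15 + 1))*(-29) = (32*(-14))*(-29) = -448*(-29) = 12992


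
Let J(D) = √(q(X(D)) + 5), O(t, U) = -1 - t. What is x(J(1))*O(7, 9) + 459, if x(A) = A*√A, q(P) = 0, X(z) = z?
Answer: 459 - 8*5^(¾) ≈ 432.25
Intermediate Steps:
J(D) = √5 (J(D) = √(0 + 5) = √5)
x(A) = A^(3/2)
x(J(1))*O(7, 9) + 459 = (√5)^(3/2)*(-1 - 1*7) + 459 = 5^(¾)*(-1 - 7) + 459 = 5^(¾)*(-8) + 459 = -8*5^(¾) + 459 = 459 - 8*5^(¾)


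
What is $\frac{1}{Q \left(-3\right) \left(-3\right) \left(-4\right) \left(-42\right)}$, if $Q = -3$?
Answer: $- \frac{1}{4536} \approx -0.00022046$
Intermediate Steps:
$\frac{1}{Q \left(-3\right) \left(-3\right) \left(-4\right) \left(-42\right)} = \frac{1}{\left(-3\right) \left(-3\right) \left(-3\right) \left(-4\right) \left(-42\right)} = \frac{1}{9 \left(-3\right) \left(-4\right) \left(-42\right)} = \frac{1}{\left(-27\right) \left(-4\right) \left(-42\right)} = \frac{1}{108 \left(-42\right)} = \frac{1}{-4536} = - \frac{1}{4536}$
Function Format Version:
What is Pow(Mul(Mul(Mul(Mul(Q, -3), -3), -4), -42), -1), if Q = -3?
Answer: Rational(-1, 4536) ≈ -0.00022046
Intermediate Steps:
Pow(Mul(Mul(Mul(Mul(Q, -3), -3), -4), -42), -1) = Pow(Mul(Mul(Mul(Mul(-3, -3), -3), -4), -42), -1) = Pow(Mul(Mul(Mul(9, -3), -4), -42), -1) = Pow(Mul(Mul(-27, -4), -42), -1) = Pow(Mul(108, -42), -1) = Pow(-4536, -1) = Rational(-1, 4536)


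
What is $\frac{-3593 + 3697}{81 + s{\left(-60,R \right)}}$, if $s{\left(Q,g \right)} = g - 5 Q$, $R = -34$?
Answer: $\frac{104}{347} \approx 0.29971$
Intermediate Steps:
$\frac{-3593 + 3697}{81 + s{\left(-60,R \right)}} = \frac{-3593 + 3697}{81 - -266} = \frac{104}{81 + \left(-34 + 300\right)} = \frac{104}{81 + 266} = \frac{104}{347}$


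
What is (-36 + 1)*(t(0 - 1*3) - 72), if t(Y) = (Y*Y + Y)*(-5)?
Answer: 3570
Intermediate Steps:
t(Y) = -5*Y - 5*Y² (t(Y) = (Y² + Y)*(-5) = (Y + Y²)*(-5) = -5*Y - 5*Y²)
(-36 + 1)*(t(0 - 1*3) - 72) = (-36 + 1)*(-5*(0 - 1*3)*(1 + (0 - 1*3)) - 72) = -35*(-5*(0 - 3)*(1 + (0 - 3)) - 72) = -35*(-5*(-3)*(1 - 3) - 72) = -35*(-5*(-3)*(-2) - 72) = -35*(-30 - 72) = -35*(-102) = 3570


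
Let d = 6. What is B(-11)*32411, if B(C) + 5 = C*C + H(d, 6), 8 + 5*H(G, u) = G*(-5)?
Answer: 17566762/5 ≈ 3.5134e+6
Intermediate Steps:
H(G, u) = -8/5 - G (H(G, u) = -8/5 + (G*(-5))/5 = -8/5 + (-5*G)/5 = -8/5 - G)
B(C) = -63/5 + C² (B(C) = -5 + (C*C + (-8/5 - 1*6)) = -5 + (C² + (-8/5 - 6)) = -5 + (C² - 38/5) = -5 + (-38/5 + C²) = -63/5 + C²)
B(-11)*32411 = (-63/5 + (-11)²)*32411 = (-63/5 + 121)*32411 = (542/5)*32411 = 17566762/5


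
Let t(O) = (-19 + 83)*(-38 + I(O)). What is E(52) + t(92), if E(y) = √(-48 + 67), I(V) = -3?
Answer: -2624 + √19 ≈ -2619.6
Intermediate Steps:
E(y) = √19
t(O) = -2624 (t(O) = (-19 + 83)*(-38 - 3) = 64*(-41) = -2624)
E(52) + t(92) = √19 - 2624 = -2624 + √19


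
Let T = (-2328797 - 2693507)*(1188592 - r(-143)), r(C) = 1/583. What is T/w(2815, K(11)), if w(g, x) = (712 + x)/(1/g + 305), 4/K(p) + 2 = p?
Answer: -192086822329035709824/75164441 ≈ -2.5556e+12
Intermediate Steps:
K(p) = 4/(-2 + p)
w(g, x) = (712 + x)/(305 + 1/g)
r(C) = 1/583
T = -3480201212507040/583 (T = (-2328797 - 2693507)*(1188592 - 1*1/583) = -5022304*(1188592 - 1/583) = -5022304*692949135/583 = -3480201212507040/583 ≈ -5.9695e+12)
T/w(2815, K(11)) = -3480201212507040*(1 + 305*2815)/(2815*(712 + 4/(-2 + 11)))/583 = -3480201212507040*(1 + 858575)/(2815*(712 + 4/9))/583 = -3480201212507040*858576/(2815*(712 + 4*(⅑)))/583 = -3480201212507040*858576/(2815*(712 + 4/9))/583 = -3480201212507040/(583*(2815*(1/858576)*(6412/9))) = -3480201212507040/(583*4512445/1931796) = -3480201212507040/583*1931796/4512445 = -192086822329035709824/75164441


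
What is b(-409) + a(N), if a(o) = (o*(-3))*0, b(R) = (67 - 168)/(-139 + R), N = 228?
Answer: 101/548 ≈ 0.18431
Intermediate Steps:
b(R) = -101/(-139 + R)
a(o) = 0 (a(o) = -3*o*0 = 0)
b(-409) + a(N) = -101/(-139 - 409) + 0 = -101/(-548) + 0 = -101*(-1/548) + 0 = 101/548 + 0 = 101/548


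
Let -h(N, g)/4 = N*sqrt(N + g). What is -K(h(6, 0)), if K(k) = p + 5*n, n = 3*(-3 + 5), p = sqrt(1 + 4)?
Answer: -30 - sqrt(5) ≈ -32.236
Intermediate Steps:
h(N, g) = -4*N*sqrt(N + g)
p = sqrt(5) ≈ 2.2361
n = 6 (n = 3*2 = 6)
K(k) = 30 + sqrt(5) (K(k) = sqrt(5) + 5*6 = sqrt(5) + 30 = 30 + sqrt(5))
-K(h(6, 0)) = -(30 + sqrt(5)) = -30 - sqrt(5)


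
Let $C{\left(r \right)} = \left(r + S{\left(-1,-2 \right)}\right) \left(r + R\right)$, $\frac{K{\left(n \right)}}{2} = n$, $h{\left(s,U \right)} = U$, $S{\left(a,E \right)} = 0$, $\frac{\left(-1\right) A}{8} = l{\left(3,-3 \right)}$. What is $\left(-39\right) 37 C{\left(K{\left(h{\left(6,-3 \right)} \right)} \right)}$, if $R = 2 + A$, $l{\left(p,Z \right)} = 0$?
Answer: $-34632$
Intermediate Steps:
$A = 0$ ($A = \left(-8\right) 0 = 0$)
$R = 2$ ($R = 2 + 0 = 2$)
$K{\left(n \right)} = 2 n$
$C{\left(r \right)} = r \left(2 + r\right)$ ($C{\left(r \right)} = \left(r + 0\right) \left(r + 2\right) = r \left(2 + r\right)$)
$\left(-39\right) 37 C{\left(K{\left(h{\left(6,-3 \right)} \right)} \right)} = \left(-39\right) 37 \cdot 2 \left(-3\right) \left(2 + 2 \left(-3\right)\right) = - 1443 \left(- 6 \left(2 - 6\right)\right) = - 1443 \left(\left(-6\right) \left(-4\right)\right) = \left(-1443\right) 24 = -34632$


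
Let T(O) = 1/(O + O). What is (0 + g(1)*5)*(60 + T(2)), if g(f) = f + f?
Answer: 1205/2 ≈ 602.50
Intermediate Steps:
T(O) = 1/(2*O)
g(f) = 2*f
(0 + g(1)*5)*(60 + T(2)) = (0 + (2*1)*5)*(60 + (½)/2) = (0 + 2*5)*(60 + (½)*(½)) = (0 + 10)*(60 + ¼) = 10*(241/4) = 1205/2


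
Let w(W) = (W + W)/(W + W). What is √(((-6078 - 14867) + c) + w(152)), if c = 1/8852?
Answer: I*√410281983131/4426 ≈ 144.72*I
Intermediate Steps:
c = 1/8852 ≈ 0.00011297
w(W) = 1 (w(W) = (2*W)/((2*W)) = (2*W)*(1/(2*W)) = 1)
√(((-6078 - 14867) + c) + w(152)) = √(((-6078 - 14867) + 1/8852) + 1) = √((-20945 + 1/8852) + 1) = √(-185405139/8852 + 1) = √(-185396287/8852) = I*√410281983131/4426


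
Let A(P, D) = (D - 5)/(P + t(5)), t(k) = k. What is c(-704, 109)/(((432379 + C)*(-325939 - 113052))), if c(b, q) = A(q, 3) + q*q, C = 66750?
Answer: -677216/12489448913823 ≈ -5.4223e-8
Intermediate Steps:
A(P, D) = (-5 + D)/(5 + P) (A(P, D) = (D - 5)/(P + 5) = (-5 + D)/(5 + P))
c(b, q) = q² - 2/(5 + q) (c(b, q) = (-5 + 3)/(5 + q) + q*q = -2/(5 + q) + q² = q² - 2/(5 + q))
c(-704, 109)/(((432379 + C)*(-325939 - 113052))) = ((-2 + 109²*(5 + 109))/(5 + 109))/(((432379 + 66750)*(-325939 - 113052))) = ((-2 + 11881*114)/114)/((499129*(-438991))) = ((-2 + 1354434)/114)/(-219113138839) = ((1/114)*1354432)*(-1/219113138839) = (677216/57)*(-1/219113138839) = -677216/12489448913823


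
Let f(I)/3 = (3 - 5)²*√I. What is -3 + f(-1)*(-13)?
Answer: -3 - 156*I ≈ -3.0 - 156.0*I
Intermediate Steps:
f(I) = 12*√I (f(I) = 3*((3 - 5)²*√I) = 3*((-2)²*√I) = 3*(4*√I) = 12*√I)
-3 + f(-1)*(-13) = -3 + (12*√(-1))*(-13) = -3 + (12*I)*(-13) = -3 - 156*I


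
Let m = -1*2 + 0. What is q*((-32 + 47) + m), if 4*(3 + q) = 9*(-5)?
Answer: -741/4 ≈ -185.25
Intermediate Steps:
m = -2 (m = -2 + 0 = -2)
q = -57/4 (q = -3 + (9*(-5))/4 = -3 + (¼)*(-45) = -3 - 45/4 = -57/4 ≈ -14.250)
q*((-32 + 47) + m) = -57*((-32 + 47) - 2)/4 = -57*(15 - 2)/4 = -57/4*13 = -741/4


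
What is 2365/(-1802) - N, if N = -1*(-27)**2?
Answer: 1311293/1802 ≈ 727.69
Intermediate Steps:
N = -729 (N = -1*729 = -729)
2365/(-1802) - N = 2365/(-1802) - 1*(-729) = 2365*(-1/1802) + 729 = -2365/1802 + 729 = 1311293/1802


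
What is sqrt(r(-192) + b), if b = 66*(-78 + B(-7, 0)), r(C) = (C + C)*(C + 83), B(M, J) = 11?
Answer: sqrt(37434) ≈ 193.48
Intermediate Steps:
r(C) = 2*C*(83 + C) (r(C) = (2*C)*(83 + C) = 2*C*(83 + C))
b = -4422 (b = 66*(-78 + 11) = 66*(-67) = -4422)
sqrt(r(-192) + b) = sqrt(2*(-192)*(83 - 192) - 4422) = sqrt(2*(-192)*(-109) - 4422) = sqrt(41856 - 4422) = sqrt(37434)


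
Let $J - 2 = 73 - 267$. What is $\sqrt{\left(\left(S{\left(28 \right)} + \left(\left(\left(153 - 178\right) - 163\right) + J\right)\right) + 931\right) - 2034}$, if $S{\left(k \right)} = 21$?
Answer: $i \sqrt{1462} \approx 38.236 i$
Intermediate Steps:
$J = -192$ ($J = 2 + \left(73 - 267\right) = 2 - 194 = -192$)
$\sqrt{\left(\left(S{\left(28 \right)} + \left(\left(\left(153 - 178\right) - 163\right) + J\right)\right) + 931\right) - 2034} = \sqrt{\left(\left(21 + \left(\left(\left(153 - 178\right) - 163\right) - 192\right)\right) + 931\right) - 2034} = \sqrt{\left(\left(21 - 380\right) + 931\right) - 2034} = \sqrt{\left(-359 + 931\right) - 2034} = \sqrt{572 - 2034} = \sqrt{-1462} = i \sqrt{1462}$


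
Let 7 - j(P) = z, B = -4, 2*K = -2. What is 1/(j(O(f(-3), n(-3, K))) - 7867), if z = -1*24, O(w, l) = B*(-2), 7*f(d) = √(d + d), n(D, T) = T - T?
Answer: -1/7836 ≈ -0.00012762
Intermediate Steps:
K = -1 (K = (½)*(-2) = -1)
n(D, T) = 0
f(d) = √2*√d/7 (f(d) = √(d + d)/7 = √(2*d)/7 = (√2*√d)/7 = √2*√d/7)
O(w, l) = 8 (O(w, l) = -4*(-2) = 8)
z = -24
j(P) = 31 (j(P) = 7 - 1*(-24) = 7 + 24 = 31)
1/(j(O(f(-3), n(-3, K))) - 7867) = 1/(31 - 7867) = 1/(-7836) = -1/7836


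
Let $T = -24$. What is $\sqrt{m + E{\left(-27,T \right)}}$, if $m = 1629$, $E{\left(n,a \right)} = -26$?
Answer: $\sqrt{1603} \approx 40.037$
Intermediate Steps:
$\sqrt{m + E{\left(-27,T \right)}} = \sqrt{1629 - 26} = \sqrt{1603}$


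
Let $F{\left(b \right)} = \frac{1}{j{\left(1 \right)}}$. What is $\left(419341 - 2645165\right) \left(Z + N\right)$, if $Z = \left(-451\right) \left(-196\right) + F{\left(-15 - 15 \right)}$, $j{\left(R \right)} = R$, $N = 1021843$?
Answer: $-2471198837760$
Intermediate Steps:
$F{\left(b \right)} = 1$ ($F{\left(b \right)} = 1^{-1} = 1$)
$Z = 88397$ ($Z = \left(-451\right) \left(-196\right) + 1 = 88396 + 1 = 88397$)
$\left(419341 - 2645165\right) \left(Z + N\right) = \left(419341 - 2645165\right) \left(88397 + 1021843\right) = \left(-2225824\right) 1110240 = -2471198837760$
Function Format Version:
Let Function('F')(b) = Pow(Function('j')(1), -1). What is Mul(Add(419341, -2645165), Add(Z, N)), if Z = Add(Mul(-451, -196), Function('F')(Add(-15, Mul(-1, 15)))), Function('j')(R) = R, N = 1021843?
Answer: -2471198837760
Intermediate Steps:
Function('F')(b) = 1 (Function('F')(b) = Pow(1, -1) = 1)
Z = 88397 (Z = Add(Mul(-451, -196), 1) = Add(88396, 1) = 88397)
Mul(Add(419341, -2645165), Add(Z, N)) = Mul(Add(419341, -2645165), Add(88397, 1021843)) = Mul(-2225824, 1110240) = -2471198837760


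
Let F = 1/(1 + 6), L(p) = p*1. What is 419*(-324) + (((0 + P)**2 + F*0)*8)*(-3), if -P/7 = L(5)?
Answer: -165156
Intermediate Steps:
L(p) = p
P = -35 (P = -7*5 = -35)
F = 1/7 ≈ 0.14286
419*(-324) + (((0 + P)**2 + F*0)*8)*(-3) = 419*(-324) + (((0 - 35)**2 + (1/7)*0)*8)*(-3) = -135756 + (((-35)**2 + 0)*8)*(-3) = -135756 + ((1225 + 0)*8)*(-3) = -135756 + (1225*8)*(-3) = -135756 + 9800*(-3) = -135756 - 29400 = -165156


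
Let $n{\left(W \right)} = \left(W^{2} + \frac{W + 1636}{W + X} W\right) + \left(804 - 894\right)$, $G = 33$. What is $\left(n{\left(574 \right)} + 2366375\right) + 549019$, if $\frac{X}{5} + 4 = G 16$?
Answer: $\frac{5182547930}{1597} \approx 3.2452 \cdot 10^{6}$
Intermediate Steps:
$X = 2620$ ($X = -20 + 5 \cdot 33 \cdot 16 = -20 + 5 \cdot 528 = -20 + 2640 = 2620$)
$n{\left(W \right)} = -90 + W^{2} + \frac{W \left(1636 + W\right)}{2620 + W}$ ($n{\left(W \right)} = \left(W^{2} + \frac{W + 1636}{W + 2620} W\right) + \left(804 - 894\right) = \left(W^{2} + \frac{1636 + W}{2620 + W} W\right) + \left(804 - 894\right) = \left(W^{2} + \frac{1636 + W}{2620 + W} W\right) - 90 = \left(W^{2} + \frac{W \left(1636 + W\right)}{2620 + W}\right) - 90 = -90 + W^{2} + \frac{W \left(1636 + W\right)}{2620 + W}$)
$\left(n{\left(574 \right)} + 2366375\right) + 549019 = \left(\frac{-235800 + 574^{3} + 1546 \cdot 574 + 2621 \cdot 574^{2}}{2620 + 574} + 2366375\right) + 549019 = \left(\frac{-235800 + 189119224 + 887404 + 2621 \cdot 329476}{3194} + 2366375\right) + 549019 = \left(\frac{-235800 + 189119224 + 887404 + 863556596}{3194} + 2366375\right) + 549019 = \left(\frac{1}{3194} \cdot 1053327424 + 2366375\right) + 549019 = \left(\frac{526663712}{1597} + 2366375\right) + 549019 = \frac{4305764587}{1597} + 549019 = \frac{5182547930}{1597}$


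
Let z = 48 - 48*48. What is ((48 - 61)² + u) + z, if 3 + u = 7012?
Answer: 4922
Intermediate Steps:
u = 7009 (u = -3 + 7012 = 7009)
z = -2256 (z = 48 - 2304 = -2256)
((48 - 61)² + u) + z = ((48 - 61)² + 7009) - 2256 = ((-13)² + 7009) - 2256 = (169 + 7009) - 2256 = 7178 - 2256 = 4922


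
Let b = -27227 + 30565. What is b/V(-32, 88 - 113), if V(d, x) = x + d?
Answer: -3338/57 ≈ -58.561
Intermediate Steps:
b = 3338
V(d, x) = d + x
b/V(-32, 88 - 113) = 3338/(-32 + (88 - 113)) = 3338/(-32 - 25) = 3338/(-57) = 3338*(-1/57) = -3338/57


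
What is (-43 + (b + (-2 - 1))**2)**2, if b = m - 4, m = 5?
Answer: 1521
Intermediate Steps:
b = 1 (b = 5 - 4 = 1)
(-43 + (b + (-2 - 1))**2)**2 = (-43 + (1 + (-2 - 1))**2)**2 = (-43 + (1 - 3)**2)**2 = (-43 + (-2)**2)**2 = (-43 + 4)**2 = (-39)**2 = 1521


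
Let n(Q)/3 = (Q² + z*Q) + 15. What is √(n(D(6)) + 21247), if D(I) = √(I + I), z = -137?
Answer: √(21328 - 822*√3) ≈ 141.08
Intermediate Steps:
D(I) = √2*√I (D(I) = √(2*I) = √2*√I)
n(Q) = 45 - 411*Q + 3*Q² (n(Q) = 3*((Q² - 137*Q) + 15) = 3*(15 + Q² - 137*Q) = 45 - 411*Q + 3*Q²)
√(n(D(6)) + 21247) = √((45 - 411*√2*√6 + 3*(√2*√6)²) + 21247) = √((45 - 822*√3 + 3*(2*√3)²) + 21247) = √((45 - 822*√3 + 3*12) + 21247) = √((45 - 822*√3 + 36) + 21247) = √((81 - 822*√3) + 21247) = √(21328 - 822*√3)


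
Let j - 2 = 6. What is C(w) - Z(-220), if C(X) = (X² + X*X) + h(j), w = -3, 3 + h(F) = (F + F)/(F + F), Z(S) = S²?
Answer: -48384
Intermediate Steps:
j = 8 (j = 2 + 6 = 8)
h(F) = -2 (h(F) = -3 + (F + F)/(F + F) = -3 + (2*F)/((2*F)) = -3 + (2*F)*(1/(2*F)) = -3 + 1 = -2)
C(X) = -2 + 2*X² (C(X) = (X² + X*X) - 2 = (X² + X²) - 2 = 2*X² - 2 = -2 + 2*X²)
C(w) - Z(-220) = (-2 + 2*(-3)²) - 1*(-220)² = (-2 + 2*9) - 1*48400 = (-2 + 18) - 48400 = 16 - 48400 = -48384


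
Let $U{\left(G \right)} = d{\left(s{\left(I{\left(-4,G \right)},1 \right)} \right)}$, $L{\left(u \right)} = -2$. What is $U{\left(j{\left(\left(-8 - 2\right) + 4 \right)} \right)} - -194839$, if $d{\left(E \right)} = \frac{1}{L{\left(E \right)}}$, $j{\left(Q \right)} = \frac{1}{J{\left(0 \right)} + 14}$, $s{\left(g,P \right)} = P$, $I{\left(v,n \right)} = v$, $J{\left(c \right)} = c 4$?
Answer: $\frac{389677}{2} \approx 1.9484 \cdot 10^{5}$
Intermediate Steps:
$J{\left(c \right)} = 4 c$
$j{\left(Q \right)} = \frac{1}{14}$ ($j{\left(Q \right)} = \frac{1}{4 \cdot 0 + 14} = \frac{1}{0 + 14} = \frac{1}{14}$)
$d{\left(E \right)} = - \frac{1}{2}$ ($d{\left(E \right)} = \frac{1}{-2} = - \frac{1}{2}$)
$U{\left(G \right)} = - \frac{1}{2}$
$U{\left(j{\left(\left(-8 - 2\right) + 4 \right)} \right)} - -194839 = - \frac{1}{2} - -194839 = - \frac{1}{2} + 194839 = \frac{389677}{2}$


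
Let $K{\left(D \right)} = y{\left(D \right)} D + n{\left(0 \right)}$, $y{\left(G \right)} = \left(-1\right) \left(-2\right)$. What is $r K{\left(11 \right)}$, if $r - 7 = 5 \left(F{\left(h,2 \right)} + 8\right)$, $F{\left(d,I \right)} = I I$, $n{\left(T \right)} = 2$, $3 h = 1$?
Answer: $1608$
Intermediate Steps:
$h = \frac{1}{3}$ ($h = \frac{1}{3} \cdot 1 = \frac{1}{3} \approx 0.33333$)
$F{\left(d,I \right)} = I^{2}$
$y{\left(G \right)} = 2$
$r = 67$ ($r = 7 + 5 \left(2^{2} + 8\right) = 7 + 5 \left(4 + 8\right) = 7 + 5 \cdot 12 = 7 + 60 = 67$)
$K{\left(D \right)} = 2 + 2 D$ ($K{\left(D \right)} = 2 D + 2 = 2 + 2 D$)
$r K{\left(11 \right)} = 67 \left(2 + 2 \cdot 11\right) = 67 \left(2 + 22\right) = 67 \cdot 24 = 1608$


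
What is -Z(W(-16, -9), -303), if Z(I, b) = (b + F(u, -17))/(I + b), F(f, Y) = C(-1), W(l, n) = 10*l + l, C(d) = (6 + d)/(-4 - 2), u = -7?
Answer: -1823/2874 ≈ -0.63431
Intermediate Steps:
C(d) = -1 - d/6 (C(d) = (6 + d)/(-6) = (6 + d)*(-⅙) = -1 - d/6)
W(l, n) = 11*l
F(f, Y) = -⅚ (F(f, Y) = -1 - ⅙*(-1) = -1 + ⅙ = -⅚)
Z(I, b) = (-⅚ + b)/(I + b) (Z(I, b) = (b - ⅚)/(I + b) = (-⅚ + b)/(I + b))
-Z(W(-16, -9), -303) = -(-⅚ - 303)/(11*(-16) - 303) = -(-1823)/((-176 - 303)*6) = -(-1823)/((-479)*6) = -(-1)*(-1823)/(479*6) = -1*1823/2874 = -1823/2874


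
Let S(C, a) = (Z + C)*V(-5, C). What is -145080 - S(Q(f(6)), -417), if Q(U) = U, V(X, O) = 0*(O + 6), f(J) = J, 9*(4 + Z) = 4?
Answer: -145080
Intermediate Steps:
Z = -32/9 (Z = -4 + (⅑)*4 = -4 + 4/9 = -32/9 ≈ -3.5556)
V(X, O) = 0 (V(X, O) = 0*(6 + O) = 0)
S(C, a) = 0 (S(C, a) = (-32/9 + C)*0 = 0)
-145080 - S(Q(f(6)), -417) = -145080 - 1*0 = -145080 + 0 = -145080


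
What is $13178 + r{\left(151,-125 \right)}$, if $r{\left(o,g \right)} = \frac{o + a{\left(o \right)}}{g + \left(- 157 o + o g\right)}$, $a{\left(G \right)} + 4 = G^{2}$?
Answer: $\frac{562769898}{42707} \approx 13177.0$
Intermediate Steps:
$a{\left(G \right)} = -4 + G^{2}$
$r{\left(o,g \right)} = \frac{-4 + o + o^{2}}{g - 157 o + g o}$ ($r{\left(o,g \right)} = \frac{o + \left(-4 + o^{2}\right)}{g + \left(- 157 o + o g\right)} = \frac{-4 + o + o^{2}}{g + \left(- 157 o + g o\right)} = \frac{-4 + o + o^{2}}{g - 157 o + g o}$)
$13178 + r{\left(151,-125 \right)} = 13178 + \frac{-4 + 151 + 151^{2}}{-125 - 23707 - 18875} = 13178 + \frac{-4 + 151 + 22801}{-125 - 23707 - 18875} = 13178 + \frac{1}{-42707} \cdot 22948 = 13178 - \frac{22948}{42707} = \frac{562769898}{42707}$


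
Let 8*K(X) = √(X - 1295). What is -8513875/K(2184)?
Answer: -68111000*√889/889 ≈ -2.2844e+6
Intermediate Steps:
K(X) = √(-1295 + X)/8 (K(X) = √(X - 1295)/8 = √(-1295 + X)/8)
-8513875/K(2184) = -8513875*8/√(-1295 + 2184) = -8513875*8*√889/889 = -68111000*√889/889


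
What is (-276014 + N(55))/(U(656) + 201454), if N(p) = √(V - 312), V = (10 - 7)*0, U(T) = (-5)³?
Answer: -276014/201329 + 2*I*√78/201329 ≈ -1.371 + 8.7735e-5*I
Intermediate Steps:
U(T) = -125
V = 0 (V = 3*0 = 0)
N(p) = 2*I*√78 (N(p) = √(0 - 312) = √(-312) = 2*I*√78)
(-276014 + N(55))/(U(656) + 201454) = (-276014 + 2*I*√78)/(-125 + 201454) = (-276014 + 2*I*√78)/201329 = (-276014 + 2*I*√78)*(1/201329) = -276014/201329 + 2*I*√78/201329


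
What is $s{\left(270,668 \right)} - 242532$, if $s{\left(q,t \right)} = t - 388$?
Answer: $-242252$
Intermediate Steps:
$s{\left(q,t \right)} = -388 + t$ ($s{\left(q,t \right)} = t - 388 = -388 + t$)
$s{\left(270,668 \right)} - 242532 = \left(-388 + 668\right) - 242532 = 280 - 242532 = -242252$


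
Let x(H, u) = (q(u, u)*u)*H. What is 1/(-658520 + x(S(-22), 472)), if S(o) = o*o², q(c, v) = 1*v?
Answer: -1/2372862552 ≈ -4.2143e-10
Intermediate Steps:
q(c, v) = v
S(o) = o³
x(H, u) = H*u² (x(H, u) = (u*u)*H = u²*H = H*u²)
1/(-658520 + x(S(-22), 472)) = 1/(-658520 + (-22)³*472²) = 1/(-658520 - 10648*222784) = 1/(-658520 - 2372204032) = 1/(-2372862552) = -1/2372862552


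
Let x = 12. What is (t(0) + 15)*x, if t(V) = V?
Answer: 180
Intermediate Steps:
(t(0) + 15)*x = (0 + 15)*12 = 15*12 = 180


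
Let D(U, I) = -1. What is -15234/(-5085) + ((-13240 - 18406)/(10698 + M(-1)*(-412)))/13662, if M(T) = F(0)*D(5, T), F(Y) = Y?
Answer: 123687818993/41289091470 ≈ 2.9957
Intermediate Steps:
M(T) = 0 (M(T) = 0*(-1) = 0)
-15234/(-5085) + ((-13240 - 18406)/(10698 + M(-1)*(-412)))/13662 = -15234/(-5085) + ((-13240 - 18406)/(10698 + 0*(-412)))/13662 = -15234*(-1/5085) - 31646/(10698 + 0)*(1/13662) = 5078/1695 - 31646/10698*(1/13662) = 5078/1695 - 31646*1/10698*(1/13662) = 5078/1695 - 15823/5349*1/13662 = 5078/1695 - 15823/73078038 = 123687818993/41289091470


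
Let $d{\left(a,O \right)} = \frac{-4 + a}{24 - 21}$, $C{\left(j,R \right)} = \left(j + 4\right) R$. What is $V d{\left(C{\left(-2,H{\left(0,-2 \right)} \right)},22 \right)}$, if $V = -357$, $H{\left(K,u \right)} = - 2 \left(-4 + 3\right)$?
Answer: $0$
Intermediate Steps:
$H{\left(K,u \right)} = 2$ ($H{\left(K,u \right)} = \left(-2\right) \left(-1\right) = 2$)
$C{\left(j,R \right)} = R \left(4 + j\right)$ ($C{\left(j,R \right)} = \left(4 + j\right) R = R \left(4 + j\right)$)
$d{\left(a,O \right)} = - \frac{4}{3} + \frac{a}{3}$ ($d{\left(a,O \right)} = \frac{-4 + a}{3} = \left(-4 + a\right) \frac{1}{3} = - \frac{4}{3} + \frac{a}{3}$)
$V d{\left(C{\left(-2,H{\left(0,-2 \right)} \right)},22 \right)} = - 357 \left(- \frac{4}{3} + \frac{2 \left(4 - 2\right)}{3}\right) = - 357 \left(- \frac{4}{3} + \frac{2 \cdot 2}{3}\right) = - 357 \left(- \frac{4}{3} + \frac{1}{3} \cdot 4\right) = - 357 \left(- \frac{4}{3} + \frac{4}{3}\right) = \left(-357\right) 0 = 0$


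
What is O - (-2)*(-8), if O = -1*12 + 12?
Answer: -16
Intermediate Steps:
O = 0 (O = -12 + 12 = 0)
O - (-2)*(-8) = 0 - (-2)*(-8) = 0 - 1*16 = 0 - 16 = -16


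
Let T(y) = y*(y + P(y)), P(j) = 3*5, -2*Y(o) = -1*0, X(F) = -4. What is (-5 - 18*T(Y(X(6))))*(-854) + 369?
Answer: 4639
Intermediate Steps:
Y(o) = 0 (Y(o) = -(-1)*0/2 = -½*0 = 0)
P(j) = 15
T(y) = y*(15 + y) (T(y) = y*(y + 15) = y*(15 + y))
(-5 - 18*T(Y(X(6))))*(-854) + 369 = (-5 - 0*(15 + 0))*(-854) + 369 = (-5 - 0*15)*(-854) + 369 = (-5 - 18*0)*(-854) + 369 = (-5 + 0)*(-854) + 369 = -5*(-854) + 369 = 4270 + 369 = 4639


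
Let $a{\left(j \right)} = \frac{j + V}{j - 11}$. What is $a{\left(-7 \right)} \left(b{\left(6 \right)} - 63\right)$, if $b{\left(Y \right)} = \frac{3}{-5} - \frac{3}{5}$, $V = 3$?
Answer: $- \frac{214}{15} \approx -14.267$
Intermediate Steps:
$b{\left(Y \right)} = - \frac{6}{5}$ ($b{\left(Y \right)} = 3 \left(- \frac{1}{5}\right) - \frac{3}{5} = - \frac{3}{5} - \frac{3}{5} = - \frac{6}{5}$)
$a{\left(j \right)} = \frac{3 + j}{-11 + j}$ ($a{\left(j \right)} = \frac{j + 3}{j - 11} = \frac{3 + j}{-11 + j}$)
$a{\left(-7 \right)} \left(b{\left(6 \right)} - 63\right) = \frac{3 - 7}{-11 - 7} \left(- \frac{6}{5} - 63\right) = \frac{1}{-18} \left(-4\right) \left(- \frac{6}{5} - 63\right) = \left(- \frac{1}{18}\right) \left(-4\right) \left(- \frac{6}{5} - 63\right) = \frac{2}{9} \left(- \frac{321}{5}\right) = - \frac{214}{15}$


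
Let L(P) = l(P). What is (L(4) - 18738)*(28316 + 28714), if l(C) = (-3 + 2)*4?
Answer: -1068856260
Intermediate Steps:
l(C) = -4 (l(C) = -1*4 = -4)
L(P) = -4
(L(4) - 18738)*(28316 + 28714) = (-4 - 18738)*(28316 + 28714) = -18742*57030 = -1068856260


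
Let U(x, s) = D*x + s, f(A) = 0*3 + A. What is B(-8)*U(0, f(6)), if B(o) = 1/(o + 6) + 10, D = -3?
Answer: 57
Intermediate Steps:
f(A) = A (f(A) = 0 + A = A)
U(x, s) = s - 3*x (U(x, s) = -3*x + s = s - 3*x)
B(o) = 10 + 1/(6 + o) (B(o) = 1/(6 + o) + 10 = 10 + 1/(6 + o))
B(-8)*U(0, f(6)) = ((61 + 10*(-8))/(6 - 8))*(6 - 3*0) = ((61 - 80)/(-2))*(6 + 0) = -½*(-19)*6 = (19/2)*6 = 57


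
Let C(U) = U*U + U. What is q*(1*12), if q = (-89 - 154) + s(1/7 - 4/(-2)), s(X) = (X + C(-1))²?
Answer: -140184/49 ≈ -2860.9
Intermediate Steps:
C(U) = U + U² (C(U) = U² + U = U + U²)
s(X) = X² (s(X) = (X - (1 - 1))² = (X - 1*0)² = (X + 0)² = X²)
q = -11682/49 (q = (-89 - 154) + (1/7 - 4/(-2))² = -243 + (1*(⅐) - 4*(-½))² = -243 + (⅐ + 2)² = -243 + (15/7)² = -243 + 225/49 = -11682/49 ≈ -238.41)
q*(1*12) = -11682*12/49 = -11682/49*12 = -140184/49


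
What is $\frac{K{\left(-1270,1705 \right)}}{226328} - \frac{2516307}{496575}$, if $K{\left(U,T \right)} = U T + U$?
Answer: $- \frac{137116671433}{9365735550} \approx -14.64$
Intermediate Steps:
$K{\left(U,T \right)} = U + T U$ ($K{\left(U,T \right)} = T U + U = U + T U$)
$\frac{K{\left(-1270,1705 \right)}}{226328} - \frac{2516307}{496575} = \frac{\left(-1270\right) \left(1 + 1705\right)}{226328} - \frac{2516307}{496575} = \left(-1270\right) 1706 \cdot \frac{1}{226328} - \frac{838769}{165525} = \left(-2166620\right) \frac{1}{226328} - \frac{838769}{165525} = - \frac{541655}{56582} - \frac{838769}{165525} = - \frac{137116671433}{9365735550}$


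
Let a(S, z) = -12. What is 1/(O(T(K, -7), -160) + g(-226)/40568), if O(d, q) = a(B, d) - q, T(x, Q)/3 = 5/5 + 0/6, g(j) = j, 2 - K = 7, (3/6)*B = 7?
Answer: 20284/3001919 ≈ 0.0067570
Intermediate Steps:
B = 14 (B = 2*7 = 14)
K = -5 (K = 2 - 1*7 = 2 - 7 = -5)
T(x, Q) = 3 (T(x, Q) = 3*(5/5 + 0/6) = 3*(5*(1/5) + 0*(1/6)) = 3*(1 + 0) = 3*1 = 3)
O(d, q) = -12 - q
1/(O(T(K, -7), -160) + g(-226)/40568) = 1/((-12 - 1*(-160)) - 226/40568) = 1/((-12 + 160) - 226*1/40568) = 1/(148 - 113/20284) = 1/(3001919/20284) = 20284/3001919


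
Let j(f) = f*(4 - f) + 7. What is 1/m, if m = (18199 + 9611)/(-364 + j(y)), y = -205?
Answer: -21601/13905 ≈ -1.5535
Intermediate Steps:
j(f) = 7 + f*(4 - f)
m = -13905/21601 (m = (18199 + 9611)/(-364 + (7 - 1*(-205)**2 + 4*(-205))) = 27810/(-364 + (7 - 1*42025 - 820)) = 27810/(-364 + (7 - 42025 - 820)) = 27810/(-364 - 42838) = 27810/(-43202) = 27810*(-1/43202) = -13905/21601 ≈ -0.64372)
1/m = 1/(-13905/21601) = -21601/13905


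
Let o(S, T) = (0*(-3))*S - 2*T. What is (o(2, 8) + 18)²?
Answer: 4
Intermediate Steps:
o(S, T) = -2*T (o(S, T) = 0*S - 2*T = 0 - 2*T = -2*T)
(o(2, 8) + 18)² = (-2*8 + 18)² = (-16 + 18)² = 2² = 4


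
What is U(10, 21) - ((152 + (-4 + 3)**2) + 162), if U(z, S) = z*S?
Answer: -105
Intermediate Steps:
U(z, S) = S*z
U(10, 21) - ((152 + (-4 + 3)**2) + 162) = 21*10 - ((152 + (-4 + 3)**2) + 162) = 210 - ((152 + (-1)**2) + 162) = 210 - ((152 + 1) + 162) = 210 - (153 + 162) = 210 - 1*315 = 210 - 315 = -105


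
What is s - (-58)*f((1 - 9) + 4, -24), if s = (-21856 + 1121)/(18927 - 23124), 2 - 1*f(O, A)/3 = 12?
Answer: -7282045/4197 ≈ -1735.1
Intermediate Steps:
f(O, A) = -30 (f(O, A) = 6 - 3*12 = 6 - 36 = -30)
s = 20735/4197 (s = -20735/(-4197) = -20735*(-1/4197) = 20735/4197 ≈ 4.9404)
s - (-58)*f((1 - 9) + 4, -24) = 20735/4197 - (-58)*(-30) = 20735/4197 - 1*1740 = 20735/4197 - 1740 = -7282045/4197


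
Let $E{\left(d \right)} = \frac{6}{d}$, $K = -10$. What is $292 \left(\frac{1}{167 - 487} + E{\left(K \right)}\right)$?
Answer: $- \frac{14089}{80} \approx -176.11$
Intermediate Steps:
$292 \left(\frac{1}{167 - 487} + E{\left(K \right)}\right) = 292 \left(\frac{1}{167 - 487} + \frac{6}{-10}\right) = 292 \left(\frac{1}{-320} + 6 \left(- \frac{1}{10}\right)\right) = 292 \left(- \frac{1}{320} - \frac{3}{5}\right) = 292 \left(- \frac{193}{320}\right) = - \frac{14089}{80}$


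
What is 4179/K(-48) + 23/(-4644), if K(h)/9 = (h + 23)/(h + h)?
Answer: 207010369/116100 ≈ 1783.0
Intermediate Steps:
K(h) = 9*(23 + h)/(2*h) (K(h) = 9*((h + 23)/(h + h)) = 9*((23 + h)/((2*h))) = 9*((23 + h)*(1/(2*h))) = 9*((23 + h)/(2*h)) = 9*(23 + h)/(2*h))
4179/K(-48) + 23/(-4644) = 4179/(((9/2)*(23 - 48)/(-48))) + 23/(-4644) = 4179/(((9/2)*(-1/48)*(-25))) + 23*(-1/4644) = 4179/(75/32) - 23/4644 = 4179*(32/75) - 23/4644 = 44576/25 - 23/4644 = 207010369/116100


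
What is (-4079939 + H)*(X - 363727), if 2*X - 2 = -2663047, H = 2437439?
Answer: 2784447303750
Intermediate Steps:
X = -2663045/2 (X = 1 + (1/2)*(-2663047) = 1 - 2663047/2 = -2663045/2 ≈ -1.3315e+6)
(-4079939 + H)*(X - 363727) = (-4079939 + 2437439)*(-2663045/2 - 363727) = -1642500*(-3390499/2) = 2784447303750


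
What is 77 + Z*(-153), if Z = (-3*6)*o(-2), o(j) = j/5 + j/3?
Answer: -14303/5 ≈ -2860.6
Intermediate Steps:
o(j) = 8*j/15 (o(j) = j*(1/5) + j*(1/3) = j/5 + j/3 = 8*j/15)
Z = 96/5 (Z = (-3*6)*((8/15)*(-2)) = -18*(-16/15) = 96/5 ≈ 19.200)
77 + Z*(-153) = 77 + (96/5)*(-153) = 77 - 14688/5 = -14303/5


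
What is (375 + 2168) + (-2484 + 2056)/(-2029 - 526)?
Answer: 6497793/2555 ≈ 2543.2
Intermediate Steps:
(375 + 2168) + (-2484 + 2056)/(-2029 - 526) = 2543 - 428/(-2555) = 2543 - 428*(-1/2555) = 2543 + 428/2555 = 6497793/2555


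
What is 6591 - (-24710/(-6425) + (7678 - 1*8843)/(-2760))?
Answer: 4672100731/709320 ≈ 6586.7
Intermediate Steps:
6591 - (-24710/(-6425) + (7678 - 1*8843)/(-2760)) = 6591 - (-24710*(-1/6425) + (7678 - 8843)*(-1/2760)) = 6591 - (4942/1285 - 1165*(-1/2760)) = 6591 - (4942/1285 + 233/552) = 6591 - 1*3027389/709320 = 6591 - 3027389/709320 = 4672100731/709320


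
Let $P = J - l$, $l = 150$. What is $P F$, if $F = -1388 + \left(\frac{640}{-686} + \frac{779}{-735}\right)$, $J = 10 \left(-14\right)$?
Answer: $\frac{414787754}{1029} \approx 4.031 \cdot 10^{5}$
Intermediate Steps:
$J = -140$
$F = - \frac{7151513}{5145}$ ($F = -1388 + \left(640 \left(- \frac{1}{686}\right) + 779 \left(- \frac{1}{735}\right)\right) = -1388 - \frac{10253}{5145} = - \frac{7151513}{5145} \approx -1390.0$)
$P = -290$ ($P = -140 - 150 = -290$)
$P F = \left(-290\right) \left(- \frac{7151513}{5145}\right) = \frac{414787754}{1029}$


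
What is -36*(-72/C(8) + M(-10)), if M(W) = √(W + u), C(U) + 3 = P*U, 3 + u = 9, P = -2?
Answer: -2592/19 - 72*I ≈ -136.42 - 72.0*I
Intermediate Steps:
u = 6 (u = -3 + 9 = 6)
C(U) = -3 - 2*U
M(W) = √(6 + W) (M(W) = √(W + 6) = √(6 + W))
-36*(-72/C(8) + M(-10)) = -36*(-72/(-3 - 2*8) + √(6 - 10)) = -36*(-72/(-3 - 16) + √(-4)) = -36*(-72/(-19) + 2*I) = -36*(-72*(-1/19) + 2*I) = -36*(72/19 + 2*I) = -2592/19 - 72*I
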